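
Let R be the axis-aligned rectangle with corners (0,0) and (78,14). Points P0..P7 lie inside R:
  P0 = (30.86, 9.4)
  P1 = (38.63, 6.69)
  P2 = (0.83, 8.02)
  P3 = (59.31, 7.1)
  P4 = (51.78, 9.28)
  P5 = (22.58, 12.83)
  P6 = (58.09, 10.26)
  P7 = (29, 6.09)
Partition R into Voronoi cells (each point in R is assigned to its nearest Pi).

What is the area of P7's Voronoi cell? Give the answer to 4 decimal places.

1. box [0,78]×[0,14]: [(0, 0) (78, 0) (78, 14) (0, 14)]
2. ⊥bis P7·P0 via (29.93,7.745): [(0, 0) (43.7128, 0) (18.7988, 14) (0, 14)]  |A|=437.5809
3. ⊥bis P7·P1 via (33.815,6.39): [(0, 0) (34.2131, 0) (33.8685, 5.5318) (18.7988, 14) (0, 14)]  |A|=411.3057
4. ⊥bis P7·P2 via (14.915,7.055): [(14.4316, 0) (34.2131, 0) (33.8685, 5.5318) (18.7988, 14) (15.3908, 14)]  |A|=202.5484
5. ⊥bis P7·P3 via (44.155,6.595): [(14.4316, 0) (34.2131, 0) (33.8685, 5.5318) (18.7988, 14) (15.3908, 14)]  |A|=202.5484
6. ⊥bis P7·P4 via (40.39,7.685): [(14.4316, 0) (34.2131, 0) (33.8685, 5.5318) (18.7988, 14) (15.3908, 14)]  |A|=202.5484
7. ⊥bis P7·P5 via (25.79,9.46): [(15.8585, 0) (34.2131, 0) (33.8685, 5.5318) (26.1937, 9.8445)]  |A|=110.8312
8. ⊥bis P7·P6 via (43.545,8.175): [(15.8585, 0) (34.2131, 0) (33.8685, 5.5318) (26.1937, 9.8445)]  |A|=110.8312
9. canonical 4-gon: [(15.8585, 0) (34.2131, 0) (33.8685, 5.5318) (26.1937, 9.8445)]
10. shoelace: 110.8312

Area of P7's cell: 110.8312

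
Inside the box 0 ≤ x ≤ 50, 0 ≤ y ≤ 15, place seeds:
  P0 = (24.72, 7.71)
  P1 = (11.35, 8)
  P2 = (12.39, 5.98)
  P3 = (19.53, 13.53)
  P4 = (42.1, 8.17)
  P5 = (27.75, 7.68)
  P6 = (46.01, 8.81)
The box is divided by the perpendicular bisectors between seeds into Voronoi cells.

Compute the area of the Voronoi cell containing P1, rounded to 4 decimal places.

1. box [0,50]×[0,15]: [(0, 0) (50, 0) (50, 15) (0, 15)]
2. ⊥bis P1·P0 via (18.035,7.855): [(0, 0) (17.8646, 0) (18.19, 15) (0, 15)]  |A|=270.4095
3. ⊥bis P1·P2 via (11.87,6.99): [(0, 0.8787) (18.0856, 10.1901) (18.19, 15) (0, 15)]  |A|=171.442
4. ⊥bis P1·P3 via (15.44,10.765): [(0, 0.8787) (16.4114, 9.3281) (12.577, 15) (0, 15)]  |A|=151.5423
5. ⊥bis P1·P4 via (26.725,8.085): [(0, 0.8787) (16.4114, 9.3281) (12.577, 15) (0, 15)]  |A|=151.5423
6. ⊥bis P1·P5 via (19.55,7.84): [(0, 0.8787) (16.4114, 9.3281) (12.577, 15) (0, 15)]  |A|=151.5423
7. ⊥bis P1·P6 via (28.68,8.405): [(0, 0.8787) (16.4114, 9.3281) (12.577, 15) (0, 15)]  |A|=151.5423
8. canonical 4-gon: [(0, 0.8787) (16.4114, 9.3281) (12.577, 15) (0, 15)]
9. shoelace: 151.5423

Area of P1's cell: 151.5423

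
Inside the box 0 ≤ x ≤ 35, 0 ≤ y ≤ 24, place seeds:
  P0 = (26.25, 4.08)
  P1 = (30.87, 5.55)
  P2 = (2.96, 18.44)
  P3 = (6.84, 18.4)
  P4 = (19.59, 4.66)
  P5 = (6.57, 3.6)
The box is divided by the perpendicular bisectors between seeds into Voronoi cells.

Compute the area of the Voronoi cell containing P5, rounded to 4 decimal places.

1. box [0,35]×[0,24]: [(0, 0) (35, 0) (35, 24) (0, 24)]
2. ⊥bis P5·P0 via (16.41,3.84): [(0, 0) (16.5037, 0) (15.9183, 24) (0, 24)]  |A|=389.0634
3. ⊥bis P5·P1 via (18.72,4.575): [(0, 0) (16.5037, 0) (15.9183, 24) (0, 24)]  |A|=389.0634
4. ⊥bis P5·P2 via (4.765,11.02): [(0, 9.8609) (0, 0) (16.5037, 0) (16.1672, 13.7937)]  |A|=193.5348
5. ⊥bis P5·P3 via (6.705,11): [(4.8239, 11.0343) (0, 9.8609) (0, 0) (16.5037, 0) (16.2396, 10.8261)]  |A|=176.6033
6. ⊥bis P5·P4 via (13.08,4.13): [(12.5293, 10.8937) (4.8239, 11.0343) (0, 9.8609) (0, 0) (13.4162, 0)]  |A|=139.7117
7. canonical 5-gon: [(12.5293, 10.8937) (4.8239, 11.0343) (0, 9.8609) (0, 0) (13.4162, 0)]
8. shoelace: 139.7117

Area of P5's cell: 139.7117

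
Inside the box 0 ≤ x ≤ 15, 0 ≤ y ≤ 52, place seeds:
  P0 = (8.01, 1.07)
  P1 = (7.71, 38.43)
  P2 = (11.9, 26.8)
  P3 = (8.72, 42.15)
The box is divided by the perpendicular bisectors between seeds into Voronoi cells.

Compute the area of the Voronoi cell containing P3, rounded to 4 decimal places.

Area of P3's cell: 172.7381

1. box [0,15]×[0,52]: [(0, 0) (15, 0) (15, 52) (0, 52)]
2. ⊥bis P3·P0 via (8.365,21.61): [(0, 21.7546) (15, 21.4953) (15, 52) (0, 52)]  |A|=455.6257
3. ⊥bis P3·P1 via (8.215,40.29): [(0, 42.5204) (15, 38.4478) (15, 52) (0, 52)]  |A|=172.7381
4. ⊥bis P3·P2 via (10.31,34.475): [(0, 42.5204) (15, 38.4478) (15, 52) (0, 52)]  |A|=172.7381
5. canonical 4-gon: [(0, 42.5204) (15, 38.4478) (15, 52) (0, 52)]
6. shoelace: 172.7381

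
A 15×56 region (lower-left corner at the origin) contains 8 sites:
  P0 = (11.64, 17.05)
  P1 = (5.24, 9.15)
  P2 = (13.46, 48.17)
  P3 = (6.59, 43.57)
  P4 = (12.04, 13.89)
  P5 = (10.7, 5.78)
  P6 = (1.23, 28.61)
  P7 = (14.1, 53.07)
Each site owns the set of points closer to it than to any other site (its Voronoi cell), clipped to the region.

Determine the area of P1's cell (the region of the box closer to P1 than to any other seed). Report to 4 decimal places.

Area of P1's cell: 117.8300

1. box [0,15]×[0,56]: [(0, 0) (15, 0) (15, 56) (0, 56)]
2. ⊥bis P1·P0 via (8.44,13.1): [(0, 19.9375) (0, 0) (15, 0) (15, 7.7856)]  |A|=207.9228
3. ⊥bis P1·P2 via (9.35,28.66): [(0, 19.9375) (0, 0) (15, 0) (15, 7.7856)]  |A|=207.9228
4. ⊥bis P1·P3 via (5.915,26.36): [(0, 19.9375) (0, 0) (15, 0) (15, 7.7856)]  |A|=207.9228
5. ⊥bis P1·P4 via (8.64,11.52): [(6.3693, 14.7775) (0, 19.9375) (0, 0) (15, 0) (15, 2.3959)]  |A|=184.6648
6. ⊥bis P1·P5 via (7.97,7.465): [(9.6121, 10.1255) (6.3693, 14.7775) (0, 19.9375) (0, 0) (3.3625, 0)]  |A|=119.2926
7. ⊥bis P1·P6 via (3.235,18.88): [(9.6121, 10.1255) (6.3693, 14.7775) (1.6966, 18.563) (0, 18.2134) (0, 0) (3.3625, 0)]  |A|=117.83
8. ⊥bis P1·P7 via (9.67,31.11): [(9.6121, 10.1255) (6.3693, 14.7775) (1.6966, 18.563) (0, 18.2134) (0, 0) (3.3625, 0)]  |A|=117.83
9. canonical 6-gon: [(9.6121, 10.1255) (6.3693, 14.7775) (1.6966, 18.563) (0, 18.2134) (0, 0) (3.3625, 0)]
10. shoelace: 117.83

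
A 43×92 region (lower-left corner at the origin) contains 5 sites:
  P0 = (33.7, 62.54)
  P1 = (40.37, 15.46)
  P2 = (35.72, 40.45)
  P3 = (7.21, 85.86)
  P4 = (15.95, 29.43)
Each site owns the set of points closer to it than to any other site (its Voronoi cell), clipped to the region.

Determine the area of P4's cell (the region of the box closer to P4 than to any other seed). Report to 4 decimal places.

1. box [0,43]×[0,92]: [(0, 0) (43, 0) (43, 92) (0, 92)]
2. ⊥bis P4·P0 via (24.825,45.985): [(0, 59.2935) (0, 0) (43, 0) (43, 36.2415)]  |A|=2054.0027
3. ⊥bis P4·P1 via (28.16,22.445): [(37.6832, 39.0918) (0, 59.2935) (0, 0) (15.3198, 0)]  |A|=1416.624
4. ⊥bis P4·P2 via (25.835,34.94): [(30.51, 26.5529) (17.4851, 49.9199) (0, 59.2935) (0, 0) (15.3198, 0)]  |A|=1251.1573
5. ⊥bis P4·P3 via (11.58,57.645): [(30.51, 26.5529) (17.4851, 49.9199) (4.9814, 56.623) (0, 55.8515) (0, 0) (15.3198, 0)]  |A|=1242.5842
6. canonical 6-gon: [(30.51, 26.5529) (17.4851, 49.9199) (4.9814, 56.623) (0, 55.8515) (0, 0) (15.3198, 0)]
7. shoelace: 1242.5842

Area of P4's cell: 1242.5842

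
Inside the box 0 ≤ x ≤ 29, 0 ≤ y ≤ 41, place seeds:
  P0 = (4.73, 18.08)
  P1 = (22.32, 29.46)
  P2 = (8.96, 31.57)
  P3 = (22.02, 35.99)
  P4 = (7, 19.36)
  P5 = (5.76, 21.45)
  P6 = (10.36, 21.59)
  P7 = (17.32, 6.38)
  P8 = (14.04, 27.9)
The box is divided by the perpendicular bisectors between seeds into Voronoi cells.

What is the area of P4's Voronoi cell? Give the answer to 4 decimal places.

Area of P4's cell: 34.0736

1. box [0,29]×[0,41]: [(0, 0) (29, 0) (29, 41) (0, 41)]
2. ⊥bis P4·P0 via (5.865,18.72): [(0, 29.1212) (16.4208, 0) (29, 0) (29, 41) (0, 41)]  |A|=949.9036
3. ⊥bis P4·P1 via (14.66,24.41): [(0, 29.1212) (16.4208, 0) (29, 0) (29, 2.6586) (3.7227, 41) (0, 41)]  |A|=465.3211
4. ⊥bis P4·P2 via (7.98,25.465): [(1.4726, 26.5096) (16.4208, 0) (29, 0) (29, 2.6586) (14.6728, 24.3907)]  |A|=331.5811
5. ⊥bis P4·P3 via (14.51,27.675): [(1.4726, 26.5096) (16.4208, 0) (29, 0) (29, 2.6586) (14.6728, 24.3907)]  |A|=331.5811
6. ⊥bis P4·P5 via (6.38,20.405): [(13.4331, 24.5896) (5.2822, 19.7536) (16.4208, 0) (29, 0) (29, 2.6586) (14.6728, 24.3907)]  |A|=294.8359
7. ⊥bis P4·P6 via (8.68,20.475): [(8.0635, 21.4038) (5.2822, 19.7536) (16.4208, 0) (22.2691, 0)]  |A|=99.2497
8. ⊥bis P4·P7 via (12.16,12.87): [(13.186, 13.6857) (8.0635, 21.4038) (5.2822, 19.7536) (10.0912, 11.2251)]  |A|=34.0736
9. ⊥bis P4·P8 via (10.52,23.63): [(13.186, 13.6857) (8.0635, 21.4038) (5.2822, 19.7536) (10.0912, 11.2251)]  |A|=34.0736
10. canonical 4-gon: [(13.186, 13.6857) (8.0635, 21.4038) (5.2822, 19.7536) (10.0912, 11.2251)]
11. shoelace: 34.0736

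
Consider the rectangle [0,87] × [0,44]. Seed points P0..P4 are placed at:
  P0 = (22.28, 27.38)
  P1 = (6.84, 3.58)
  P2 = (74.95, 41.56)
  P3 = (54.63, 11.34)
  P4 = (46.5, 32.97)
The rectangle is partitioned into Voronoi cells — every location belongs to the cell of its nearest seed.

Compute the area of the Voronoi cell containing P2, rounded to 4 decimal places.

1. box [0,87]×[0,44]: [(0, 0) (87, 0) (87, 44) (0, 44)]
2. ⊥bis P2·P0 via (48.615,34.47): [(57.8951, 0) (87, 0) (87, 44) (46.0493, 44)]  |A|=1541.2225
3. ⊥bis P2·P1 via (40.895,22.57): [(57.8951, 0) (87, 0) (87, 44) (46.0493, 44)]  |A|=1541.2225
4. ⊥bis P2·P3 via (64.79,26.45): [(47.6761, 37.9574) (87, 11.5159) (87, 44) (46.0493, 44)]  |A|=762.4237
5. ⊥bis P2·P4 via (60.725,37.265): [(63.7867, 27.1246) (87, 11.5159) (87, 44) (58.6915, 44)]  |A|=615.8894
6. canonical 4-gon: [(63.7867, 27.1246) (87, 11.5159) (87, 44) (58.6915, 44)]
7. shoelace: 615.8894

Area of P2's cell: 615.8894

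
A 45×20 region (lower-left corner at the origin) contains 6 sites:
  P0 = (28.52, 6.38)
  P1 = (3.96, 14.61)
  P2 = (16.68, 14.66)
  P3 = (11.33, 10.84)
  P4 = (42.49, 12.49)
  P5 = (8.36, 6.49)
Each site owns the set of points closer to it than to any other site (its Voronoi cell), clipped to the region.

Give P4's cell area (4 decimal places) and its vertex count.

1. box [0,45]×[0,20]: [(0, 0) (45, 0) (45, 20) (0, 20)]
2. ⊥bis P4·P0 via (35.505,9.435): [(39.6315, 0) (45, 0) (45, 20) (30.8842, 20)]  |A|=194.8422
3. ⊥bis P4·P1 via (23.225,13.55): [(39.6315, 0) (45, 0) (45, 20) (30.8842, 20)]  |A|=194.8422
4. ⊥bis P4·P2 via (29.585,13.575): [(39.6315, 0) (45, 0) (45, 20) (30.8842, 20)]  |A|=194.8422
5. ⊥bis P4·P3 via (26.91,11.665): [(39.6315, 0) (45, 0) (45, 20) (30.8842, 20)]  |A|=194.8422
6. ⊥bis P4·P5 via (25.425,9.49): [(39.6315, 0) (45, 0) (45, 20) (30.8842, 20)]  |A|=194.8422
7. canonical 4-gon: [(39.6315, 0) (45, 0) (45, 20) (30.8842, 20)]
8. shoelace: 194.8422

Area of P4's cell: 194.8422 (4 vertices)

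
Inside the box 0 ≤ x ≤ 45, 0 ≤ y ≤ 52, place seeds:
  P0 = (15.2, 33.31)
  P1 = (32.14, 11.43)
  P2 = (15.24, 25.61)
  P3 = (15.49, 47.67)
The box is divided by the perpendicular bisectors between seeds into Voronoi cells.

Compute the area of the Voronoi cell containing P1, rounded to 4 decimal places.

Area of P1's cell: 778.8314

1. box [0,45]×[0,52]: [(0, 0) (45, 0) (45, 52) (0, 52)]
2. ⊥bis P1·P0 via (23.67,22.37): [(0, 4.0441) (0, 0) (45, 0) (45, 38.8842)]  |A|=965.8872
3. ⊥bis P1·P2 via (23.69,18.52): [(32.9465, 29.5521) (8.1507, 0) (45, 0) (45, 38.8842)]  |A|=778.8314
4. ⊥bis P1·P3 via (23.815,29.55): [(32.9465, 29.5521) (8.1507, 0) (45, 0) (45, 38.8842)]  |A|=778.8314
5. canonical 4-gon: [(32.9465, 29.5521) (8.1507, 0) (45, 0) (45, 38.8842)]
6. shoelace: 778.8314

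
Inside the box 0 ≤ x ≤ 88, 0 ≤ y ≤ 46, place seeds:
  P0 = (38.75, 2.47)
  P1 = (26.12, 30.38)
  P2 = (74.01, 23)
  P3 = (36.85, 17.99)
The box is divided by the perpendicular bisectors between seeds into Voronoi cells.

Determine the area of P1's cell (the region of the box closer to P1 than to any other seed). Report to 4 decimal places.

1. box [0,88]×[0,46]: [(0, 0) (88, 0) (88, 46) (0, 46)]
2. ⊥bis P1·P0 via (32.435,16.425): [(0, 1.7473) (88, 41.5696) (88, 46) (0, 46)]  |A|=2142.0553
3. ⊥bis P1·P2 via (50.065,26.69): [(0, 1.7473) (49.6862, 24.2316) (53.0407, 46) (0, 46)]  |A|=1676.6788
4. ⊥bis P1·P3 via (31.485,24.185): [(0, 1.7473) (11.6785, 7.0321) (52.481, 42.368) (53.0407, 46) (0, 46)]  |A|=1356.0526
5. canonical 5-gon: [(0, 1.7473) (11.6785, 7.0321) (52.481, 42.368) (53.0407, 46) (0, 46)]
6. shoelace: 1356.0526

Area of P1's cell: 1356.0526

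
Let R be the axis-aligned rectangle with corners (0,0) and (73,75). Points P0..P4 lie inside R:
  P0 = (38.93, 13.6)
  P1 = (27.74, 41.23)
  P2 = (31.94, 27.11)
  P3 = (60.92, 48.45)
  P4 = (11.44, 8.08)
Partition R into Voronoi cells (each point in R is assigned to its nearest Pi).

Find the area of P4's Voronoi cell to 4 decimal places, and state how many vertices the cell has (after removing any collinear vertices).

Area of P4's cell: 662.5781 (5 vertices)

1. box [0,73]×[0,75]: [(0, 0) (73, 0) (73, 75) (0, 75)]
2. ⊥bis P4·P0 via (25.185,10.84): [(0, 0) (27.3617, 0) (12.3017, 75) (0, 75)]  |A|=1487.3748
3. ⊥bis P4·P1 via (19.59,24.655): [(0, 34.2875) (0, 0) (27.3617, 0) (22.72, 23.116)]  |A|=705.7514
4. ⊥bis P4·P2 via (21.69,17.595): [(11.3963, 28.6839) (0, 34.2875) (0, 0) (27.3617, 0) (24.4189, 14.6553)]  |A|=662.5781
5. ⊥bis P4·P3 via (36.18,28.265): [(11.3963, 28.6839) (0, 34.2875) (0, 0) (27.3617, 0) (24.4189, 14.6553)]  |A|=662.5781
6. canonical 5-gon: [(11.3963, 28.6839) (0, 34.2875) (0, 0) (27.3617, 0) (24.4189, 14.6553)]
7. shoelace: 662.5781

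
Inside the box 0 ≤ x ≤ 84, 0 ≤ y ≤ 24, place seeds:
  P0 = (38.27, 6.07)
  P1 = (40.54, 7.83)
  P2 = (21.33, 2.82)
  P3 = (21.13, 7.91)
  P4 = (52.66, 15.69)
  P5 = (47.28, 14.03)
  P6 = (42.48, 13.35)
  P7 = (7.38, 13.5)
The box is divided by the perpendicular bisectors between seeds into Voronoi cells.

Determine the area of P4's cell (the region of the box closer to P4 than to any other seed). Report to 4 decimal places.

Area of P4's cell: 795.5411

1. box [0,84]×[0,24]: [(0, 0) (84, 0) (84, 24) (0, 24)]
2. ⊥bis P4·P0 via (45.465,10.88): [(52.7385, 0) (84, 0) (84, 24) (36.694, 24)]  |A|=942.8098
3. ⊥bis P4·P1 via (46.6,11.76): [(54.2265, 0) (84, 0) (84, 24) (38.6622, 24)]  |A|=901.3354
4. ⊥bis P4·P2 via (36.995,9.255): [(54.2265, 0) (84, 0) (84, 24) (38.6622, 24)]  |A|=901.3354
5. ⊥bis P4·P3 via (36.895,11.8): [(54.2265, 0) (84, 0) (84, 24) (38.6622, 24)]  |A|=901.3354
6. ⊥bis P4·P5 via (49.97,14.86): [(54.5551, 0) (84, 0) (84, 24) (47.1499, 24)]  |A|=795.5411
7. ⊥bis P4·P6 via (47.57,14.52): [(54.5551, 0) (84, 0) (84, 24) (47.1499, 24)]  |A|=795.5411
8. ⊥bis P4·P7 via (30.02,14.595): [(54.5551, 0) (84, 0) (84, 24) (47.1499, 24)]  |A|=795.5411
9. canonical 4-gon: [(54.5551, 0) (84, 0) (84, 24) (47.1499, 24)]
10. shoelace: 795.5411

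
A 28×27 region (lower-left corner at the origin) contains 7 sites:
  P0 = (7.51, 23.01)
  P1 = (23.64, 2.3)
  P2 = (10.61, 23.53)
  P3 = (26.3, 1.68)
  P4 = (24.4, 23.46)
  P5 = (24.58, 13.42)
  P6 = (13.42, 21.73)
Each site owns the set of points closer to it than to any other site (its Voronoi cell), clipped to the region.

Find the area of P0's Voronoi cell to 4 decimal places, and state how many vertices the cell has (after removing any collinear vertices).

Area of P0's cell: 200.3374 (5 vertices)

1. box [0,28]×[0,27]: [(0, 0) (28, 0) (28, 27) (0, 27)]
2. ⊥bis P0·P1 via (15.575,12.655): [(0, 0.5244) (28, 22.3322) (28, 27) (0, 27)]  |A|=436.0073
3. ⊥bis P0·P2 via (9.06,23.27): [(0, 0.5244) (11.3876, 9.3937) (8.4343, 27) (0, 27)]  |A|=224.9961
4. ⊥bis P0·P3 via (16.905,12.345): [(0, 0.5244) (11.3876, 9.3937) (8.4343, 27) (0, 27)]  |A|=224.9961
5. ⊥bis P0·P4 via (15.955,23.235): [(0, 0.5244) (11.3876, 9.3937) (8.4343, 27) (0, 27)]  |A|=224.9961
6. ⊥bis P0·P5 via (16.045,18.215): [(0, 0.5244) (10.8569, 8.9803) (11.319, 9.8028) (8.4343, 27) (0, 27)]  |A|=224.8733
7. ⊥bis P0·P6 via (10.465,22.37): [(0, 0.5244) (6.8971, 5.8962) (9.7583, 19.107) (8.4343, 27) (0, 27)]  |A|=200.3374
8. canonical 5-gon: [(0, 0.5244) (6.8971, 5.8962) (9.7583, 19.107) (8.4343, 27) (0, 27)]
9. shoelace: 200.3374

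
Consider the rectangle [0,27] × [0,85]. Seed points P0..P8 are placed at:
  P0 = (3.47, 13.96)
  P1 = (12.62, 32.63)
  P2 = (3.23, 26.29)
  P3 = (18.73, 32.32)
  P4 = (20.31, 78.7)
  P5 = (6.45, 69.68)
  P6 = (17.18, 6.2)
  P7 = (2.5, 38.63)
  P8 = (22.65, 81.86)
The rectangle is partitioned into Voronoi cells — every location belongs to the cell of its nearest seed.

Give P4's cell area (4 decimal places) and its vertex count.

1. box [0,27]×[0,85]: [(0, 0) (27, 0) (27, 85) (0, 85)]
2. ⊥bis P4·P0 via (11.89,46.33): [(0, 49.4228) (27, 42.3996) (27, 85) (0, 85)]  |A|=1055.3973
3. ⊥bis P4·P1 via (16.465,55.665): [(0, 58.4133) (27, 53.9065) (27, 85) (0, 85)]  |A|=778.6822
4. ⊥bis P4·P2 via (11.77,52.495): [(0, 58.4133) (27, 53.9065) (27, 85) (0, 85)]  |A|=778.6822
5. ⊥bis P4·P3 via (19.52,55.51): [(0, 58.4133) (16.8483, 55.601) (27, 55.2552) (27, 85) (0, 85)]  |A|=771.8365
6. ⊥bis P4·P5 via (13.38,74.19): [(25.6732, 55.3004) (27, 55.2552) (27, 85) (6.3449, 85)]  |A|=326.456
7. ⊥bis P4·P6 via (18.745,42.45): [(25.6732, 55.3004) (27, 55.2552) (27, 85) (6.3449, 85)]  |A|=326.456
8. ⊥bis P4·P7 via (11.405,58.665): [(25.6732, 55.3004) (27, 55.2552) (27, 85) (6.3449, 85)]  |A|=326.456
9. ⊥bis P4·P8 via (21.48,80.28): [(25.6732, 55.3004) (27, 55.2552) (27, 76.1924) (15.106, 85) (6.3449, 85)]  |A|=274.0772
10. canonical 5-gon: [(25.6732, 55.3004) (27, 55.2552) (27, 76.1924) (15.106, 85) (6.3449, 85)]
11. shoelace: 274.0772

Area of P4's cell: 274.0772 (5 vertices)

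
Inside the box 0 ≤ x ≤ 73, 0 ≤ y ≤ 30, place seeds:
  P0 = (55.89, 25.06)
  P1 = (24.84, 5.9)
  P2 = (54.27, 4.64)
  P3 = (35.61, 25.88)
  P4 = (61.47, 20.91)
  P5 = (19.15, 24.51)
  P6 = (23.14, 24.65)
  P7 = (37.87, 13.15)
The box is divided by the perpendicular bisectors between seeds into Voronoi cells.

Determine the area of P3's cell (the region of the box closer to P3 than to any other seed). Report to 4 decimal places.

Area of P3's cell: 168.0209

1. box [0,73]×[0,30]: [(0, 0) (73, 0) (73, 30) (0, 30)]
2. ⊥bis P3·P0 via (45.75,25.47): [(0, 0) (44.7201, 0) (45.9332, 30) (0, 30)]  |A|=1359.7997
3. ⊥bis P3·P1 via (30.225,15.89): [(45.0397, 7.9043) (45.9332, 30) (4.0488, 30)]  |A|=462.7329
4. ⊥bis P3·P2 via (44.94,15.26): [(39.789, 10.7347) (45.3518, 15.6218) (45.9332, 30) (4.0488, 30)]  |A|=442.0298
5. ⊥bis P3·P4 via (48.54,23.395): [(39.789, 10.7347) (45.3518, 15.6218) (45.9332, 30) (4.0488, 30)]  |A|=442.0298
6. ⊥bis P3·P5 via (27.38,25.195): [(28.0572, 17.0585) (39.789, 10.7347) (45.3518, 15.6218) (45.9332, 30) (26.9801, 30)]  |A|=293.6474
7. ⊥bis P3·P6 via (29.375,25.265): [(30.3039, 15.8475) (39.789, 10.7347) (45.3518, 15.6218) (45.9332, 30) (28.908, 30)]  |A|=266.1196
8. ⊥bis P3·P7 via (36.74,19.515): [(30.0592, 18.3289) (45.5726, 21.0831) (45.9332, 30) (28.908, 30)]  |A|=168.0209
9. canonical 4-gon: [(30.0592, 18.3289) (45.5726, 21.0831) (45.9332, 30) (28.908, 30)]
10. shoelace: 168.0209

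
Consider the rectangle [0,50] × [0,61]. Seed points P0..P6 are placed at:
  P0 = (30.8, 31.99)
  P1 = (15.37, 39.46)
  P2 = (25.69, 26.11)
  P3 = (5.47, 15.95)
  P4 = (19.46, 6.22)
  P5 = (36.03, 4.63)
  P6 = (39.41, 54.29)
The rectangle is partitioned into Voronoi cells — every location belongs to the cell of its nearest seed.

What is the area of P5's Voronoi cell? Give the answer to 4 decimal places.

Area of P5's cell: 409.1308

1. box [0,50]×[0,61]: [(0, 0) (50, 0) (50, 61) (0, 61)]
2. ⊥bis P5·P0 via (33.415,18.31): [(0, 11.9226) (0, 0) (50, 0) (50, 21.4803)]  |A|=835.0715
3. ⊥bis P5·P1 via (25.7,22.045): [(12.7408, 14.358) (0, 6.8006) (0, 0) (50, 0) (50, 21.4803)]  |A|=802.4428
4. ⊥bis P5·P2 via (30.86,15.37): [(39.3073, 19.4363) (0, 0.5147) (0, 0) (50, 0) (50, 21.4803)]  |A|=610.8651
5. ⊥bis P5·P3 via (20.75,10.29): [(39.3073, 19.4363) (20.8461, 10.5495) (16.9384, 0) (50, 0) (50, 21.4803)]  |A|=516.1544
6. ⊥bis P5·P4 via (27.745,5.425): [(39.3073, 19.4363) (28.5946, 14.2795) (27.2244, 0) (50, 0) (50, 21.4803)]  |A|=409.1308
7. ⊥bis P5·P6 via (37.72,29.46): [(39.3073, 19.4363) (28.5946, 14.2795) (27.2244, 0) (50, 0) (50, 21.4803)]  |A|=409.1308
8. canonical 5-gon: [(39.3073, 19.4363) (28.5946, 14.2795) (27.2244, 0) (50, 0) (50, 21.4803)]
9. shoelace: 409.1308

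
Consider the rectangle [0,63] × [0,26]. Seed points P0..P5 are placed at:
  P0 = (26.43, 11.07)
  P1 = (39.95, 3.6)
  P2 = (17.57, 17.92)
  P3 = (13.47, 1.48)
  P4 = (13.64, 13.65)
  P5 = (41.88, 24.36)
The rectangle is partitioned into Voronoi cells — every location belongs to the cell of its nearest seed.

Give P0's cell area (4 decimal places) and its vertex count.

Area of P0's cell: 244.6395 (6 vertices)

1. box [0,63]×[0,26]: [(0, 0) (63, 0) (63, 26) (0, 26)]
2. ⊥bis P0·P1 via (33.19,7.335): [(0, 0) (29.1373, 0) (43.5027, 26) (0, 26)]  |A|=944.3199
3. ⊥bis P0·P2 via (22,14.495): [(10.7934, 0) (29.1373, 0) (43.5027, 26) (30.8949, 26)]  |A|=402.3718
4. ⊥bis P0·P3 via (19.95,6.275): [(17.8446, 9.1203) (24.5933, 0) (29.1373, 0) (43.5027, 26) (30.8949, 26)]  |A|=339.4422
5. ⊥bis P0·P4 via (20.035,12.36): [(19.924, 11.8099) (19.0523, 7.4882) (24.5933, 0) (29.1373, 0) (43.5027, 26) (30.8949, 26)]  |A|=336.1213
6. ⊥bis P0·P5 via (34.155,17.715): [(29.0647, 23.6327) (19.924, 11.8099) (19.0523, 7.4882) (24.5933, 0) (29.1373, 0) (37.0595, 14.3384)]  |A|=244.6395
7. canonical 6-gon: [(29.0647, 23.6327) (19.924, 11.8099) (19.0523, 7.4882) (24.5933, 0) (29.1373, 0) (37.0595, 14.3384)]
8. shoelace: 244.6395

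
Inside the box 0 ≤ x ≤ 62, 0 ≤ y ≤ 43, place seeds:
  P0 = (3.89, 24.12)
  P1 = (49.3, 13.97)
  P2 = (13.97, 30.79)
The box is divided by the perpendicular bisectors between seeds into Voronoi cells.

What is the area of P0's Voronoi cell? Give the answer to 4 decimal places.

1. box [0,62]×[0,43]: [(0, 0) (62, 0) (62, 43) (0, 43)]
2. ⊥bis P0·P1 via (26.595,19.045): [(0, 0) (22.3381, 0) (31.9494, 43) (0, 43)]  |A|=1167.1808
3. ⊥bis P0·P2 via (8.93,27.455): [(0, 40.9504) (0, 0) (22.3381, 0) (23.5397, 5.3761)]  |A|=542.0271
4. canonical 4-gon: [(0, 40.9504) (0, 0) (22.3381, 0) (23.5397, 5.3761)]
5. shoelace: 542.0271

Area of P0's cell: 542.0271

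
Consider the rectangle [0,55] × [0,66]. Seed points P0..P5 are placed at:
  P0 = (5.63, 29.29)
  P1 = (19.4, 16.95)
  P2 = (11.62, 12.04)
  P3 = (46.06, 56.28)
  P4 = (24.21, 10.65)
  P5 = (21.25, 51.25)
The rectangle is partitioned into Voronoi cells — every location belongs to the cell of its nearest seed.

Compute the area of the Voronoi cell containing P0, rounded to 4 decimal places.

Area of P0's cell: 405.5690

1. box [0,55]×[0,66]: [(0, 0) (55, 0) (55, 66) (0, 66)]
2. ⊥bis P0·P1 via (12.515,23.12): [(0, 9.1547) (50.942, 66) (0, 66)]  |A|=1447.9049
3. ⊥bis P0·P2 via (8.625,20.665): [(0, 17.67) (11.0784, 21.5169) (50.942, 66) (0, 66)]  |A|=1400.737
4. ⊥bis P0·P3 via (25.845,42.785): [(0, 17.67) (11.0784, 21.5169) (27.6777, 40.0398) (10.3473, 66) (0, 66)]  |A|=873.8131
5. ⊥bis P0·P4 via (14.92,19.97): [(0, 17.67) (11.0784, 21.5169) (27.6777, 40.0398) (10.3473, 66) (0, 66)]  |A|=873.8131
6. ⊥bis P0·P5 via (13.44,40.27): [(0, 49.8298) (0, 17.67) (11.0784, 21.5169) (22.2612, 33.9956)]  |A|=405.569
7. canonical 4-gon: [(0, 49.8298) (0, 17.67) (11.0784, 21.5169) (22.2612, 33.9956)]
8. shoelace: 405.569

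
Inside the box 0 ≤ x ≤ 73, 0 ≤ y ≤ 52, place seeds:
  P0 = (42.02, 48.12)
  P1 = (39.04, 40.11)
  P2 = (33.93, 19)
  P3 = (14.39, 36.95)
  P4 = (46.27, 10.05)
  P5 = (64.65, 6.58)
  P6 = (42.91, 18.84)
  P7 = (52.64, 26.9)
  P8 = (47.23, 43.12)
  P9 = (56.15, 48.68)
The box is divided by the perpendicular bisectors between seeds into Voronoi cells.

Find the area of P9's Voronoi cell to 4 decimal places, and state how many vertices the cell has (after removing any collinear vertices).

1. box [0,73]×[0,52]: [(0, 0) (73, 0) (73, 52) (0, 52)]
2. ⊥bis P9·P0 via (49.085,48.4): [(51.0032, 0) (73, 0) (73, 52) (48.9423, 52)]  |A|=1197.4167
3. ⊥bis P9·P1 via (47.595,44.395): [(49.3854, 40.8205) (69.8314, 0) (73, 0) (73, 52) (48.9423, 52)]  |A|=813.1279
4. ⊥bis P9·P2 via (45.04,33.84): [(49.3854, 40.8205) (57.5865, 24.4471) (73, 12.9077) (73, 52) (48.9423, 52)]  |A|=674.9201
5. ⊥bis P9·P3 via (35.27,42.815): [(49.3854, 40.8205) (57.5865, 24.4471) (73, 12.9077) (73, 52) (48.9423, 52)]  |A|=674.9201
6. ⊥bis P9·P4 via (51.21,29.365): [(49.3854, 40.8205) (55.6981, 28.2171) (73, 23.792) (73, 52) (48.9423, 52)]  |A|=562.6007
7. ⊥bis P9·P5 via (60.4,27.63): [(49.3854, 40.8205) (55.6981, 28.2171) (59.0553, 27.3585) (73, 30.1739) (73, 52) (48.9423, 52)]  |A|=518.1034
8. ⊥bis P9·P6 via (49.53,33.76): [(49.3854, 40.8205) (53.891, 31.825) (62.4244, 28.0387) (73, 30.1739) (73, 52) (48.9423, 52)]  |A|=503.5424
9. ⊥bis P9·P7 via (54.395,37.79): [(49.3854, 40.8205) (50.5967, 38.4021) (73, 34.7917) (73, 52) (48.9423, 52)]  |A|=362.5635
10. ⊥bis P9·P8 via (51.69,45.9): [(49.0139, 50.1933) (57.0075, 37.369) (73, 34.7917) (73, 52) (48.9423, 52)]  |A|=320.358
11. canonical 5-gon: [(49.0139, 50.1933) (57.0075, 37.369) (73, 34.7917) (73, 52) (48.9423, 52)]
12. shoelace: 320.358

Area of P9's cell: 320.3580 (5 vertices)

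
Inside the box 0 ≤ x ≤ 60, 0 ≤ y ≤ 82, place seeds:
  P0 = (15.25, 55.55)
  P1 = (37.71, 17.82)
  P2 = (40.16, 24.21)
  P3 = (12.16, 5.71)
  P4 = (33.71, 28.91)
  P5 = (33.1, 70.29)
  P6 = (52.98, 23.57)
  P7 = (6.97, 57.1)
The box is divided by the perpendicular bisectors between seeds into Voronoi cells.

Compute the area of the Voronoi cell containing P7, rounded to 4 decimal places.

Area of P7's cell: 550.8530

1. box [0,60]×[0,82]: [(0, 0) (60, 0) (60, 82) (0, 82)]
2. ⊥bis P7·P0 via (11.11,56.325): [(0, 0) (0.5661, 0) (15.9163, 82) (0, 82)]  |A|=675.7775
3. ⊥bis P7·P1 via (22.34,37.46): [(0, 19.977) (5.0448, 23.925) (15.9163, 82) (0, 82)]  |A|=618.6161
4. ⊥bis P7·P2 via (23.565,40.655): [(0, 19.977) (5.0448, 23.925) (15.9163, 82) (0, 82)]  |A|=618.6161
5. ⊥bis P7·P3 via (9.565,31.405): [(0, 30.439) (6.3849, 31.0838) (15.9163, 82) (0, 82)]  |A|=569.8047
6. ⊥bis P7·P4 via (20.34,43.005): [(0, 30.439) (6.3849, 31.0838) (15.9163, 82) (0, 82)]  |A|=569.8047
7. ⊥bis P7·P5 via (20.035,63.695): [(0, 30.439) (6.3849, 31.0838) (14.5309, 74.599) (10.7949, 82) (0, 82)]  |A|=550.853
8. ⊥bis P7·P6 via (29.975,40.335): [(0, 30.439) (6.3849, 31.0838) (14.5309, 74.599) (10.7949, 82) (0, 82)]  |A|=550.853
9. canonical 5-gon: [(0, 30.439) (6.3849, 31.0838) (14.5309, 74.599) (10.7949, 82) (0, 82)]
10. shoelace: 550.853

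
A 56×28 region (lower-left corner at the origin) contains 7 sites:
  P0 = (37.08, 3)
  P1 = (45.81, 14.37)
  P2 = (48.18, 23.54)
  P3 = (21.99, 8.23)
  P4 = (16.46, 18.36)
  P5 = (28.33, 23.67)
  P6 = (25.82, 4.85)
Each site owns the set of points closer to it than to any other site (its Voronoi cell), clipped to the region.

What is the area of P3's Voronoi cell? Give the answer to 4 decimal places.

Area of P3's cell: 235.7477

1. box [0,56]×[0,28]: [(0, 0) (56, 0) (56, 28) (0, 28)]
2. ⊥bis P3·P0 via (29.535,5.615): [(0, 0) (27.5889, 0) (37.2934, 28) (0, 28)]  |A|=908.3517
3. ⊥bis P3·P1 via (33.9,11.3): [(0, 0) (27.5889, 0) (32.8786, 15.2623) (29.5953, 28) (0, 28)]  |A|=859.3241
4. ⊥bis P3·P2 via (35.085,15.885): [(0, 0) (27.5889, 0) (32.8786, 15.2623) (30.8513, 23.1274) (28.0029, 28) (0, 28)]  |A|=855.4445
5. ⊥bis P3·P4 via (19.225,13.295): [(0, 2.8) (0, 0) (27.5889, 0) (32.8786, 15.2623) (31.6389, 20.0718)]  |A|=343.3551
6. ⊥bis P3·P5 via (25.16,15.95): [(24.5485, 16.2011) (0, 2.8) (0, 0) (27.5889, 0) (32.1257, 13.0898)]  |A|=314.5028
7. ⊥bis P3·P6 via (23.905,6.54): [(30.3343, 13.8253) (24.5485, 16.2011) (0, 2.8) (0, 0) (18.1334, 0)]  |A|=235.7477
8. canonical 5-gon: [(30.3343, 13.8253) (24.5485, 16.2011) (0, 2.8) (0, 0) (18.1334, 0)]
9. shoelace: 235.7477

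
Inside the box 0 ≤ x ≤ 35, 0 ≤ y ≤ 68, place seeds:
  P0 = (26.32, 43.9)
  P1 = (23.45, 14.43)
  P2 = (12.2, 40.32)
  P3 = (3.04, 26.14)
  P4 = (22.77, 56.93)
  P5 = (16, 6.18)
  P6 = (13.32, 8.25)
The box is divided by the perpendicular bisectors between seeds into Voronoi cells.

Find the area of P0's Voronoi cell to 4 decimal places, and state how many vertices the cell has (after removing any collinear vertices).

1. box [0,35]×[0,68]: [(0, 0) (35, 0) (35, 68) (0, 68)]
2. ⊥bis P0·P1 via (24.885,29.165): [(0, 31.5885) (35, 28.1799) (35, 68) (0, 68)]  |A|=1334.0529
3. ⊥bis P0·P2 via (19.26,42.11): [(22.4828, 29.3989) (35, 28.1799) (35, 68) (12.6958, 68)]  |A|=679.7008
4. ⊥bis P0·P3 via (14.68,35.02): [(22.4828, 29.3989) (35, 28.1799) (35, 68) (12.6958, 68)]  |A|=679.7008
5. ⊥bis P0·P4 via (24.545,50.415): [(17.6319, 48.5315) (22.4828, 29.3989) (35, 28.1799) (35, 53.2634)]  |A|=334.6136
6. ⊥bis P0·P5 via (21.16,25.04): [(17.6319, 48.5315) (22.4828, 29.3989) (35, 28.1799) (35, 53.2634)]  |A|=334.6136
7. ⊥bis P0·P6 via (19.82,26.075): [(17.6319, 48.5315) (22.4828, 29.3989) (35, 28.1799) (35, 53.2634)]  |A|=334.6136
8. canonical 4-gon: [(17.6319, 48.5315) (22.4828, 29.3989) (35, 28.1799) (35, 53.2634)]
9. shoelace: 334.6136

Area of P0's cell: 334.6136 (4 vertices)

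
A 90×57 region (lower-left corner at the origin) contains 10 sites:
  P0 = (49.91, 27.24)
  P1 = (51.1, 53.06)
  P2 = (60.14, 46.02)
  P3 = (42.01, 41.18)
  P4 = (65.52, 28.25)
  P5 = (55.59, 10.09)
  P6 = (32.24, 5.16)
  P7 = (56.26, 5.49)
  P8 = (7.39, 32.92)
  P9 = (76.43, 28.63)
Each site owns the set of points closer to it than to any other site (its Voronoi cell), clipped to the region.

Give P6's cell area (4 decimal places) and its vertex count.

Area of P6's cell: 706.5995 (7 vertices)

1. box [0,90]×[0,57]: [(0, 0) (90, 0) (90, 57) (0, 57)]
2. ⊥bis P6·P0 via (41.075,16.2): [(0, 49.0712) (0, 0) (61.3181, 0)]  |A|=1504.4758
3. ⊥bis P6·P1 via (41.67,29.11): [(8.7425, 42.0748) (0, 45.517) (0, 0) (61.3181, 0)]  |A|=1488.9397
4. ⊥bis P6·P2 via (46.19,25.59): [(8.7425, 42.0748) (0, 45.517) (0, 0) (61.3181, 0)]  |A|=1488.9397
5. ⊥bis P6·P3 via (37.125,23.17): [(29.9252, 25.1229) (0, 33.2397) (0, 0) (61.3181, 0)]  |A|=1267.5961
6. ⊥bis P6·P4 via (48.88,16.705): [(59.4114, 1.5259) (29.9252, 25.1229) (0, 33.2397) (0, 0) (60.4701, 0)]  |A|=1266.9491
7. ⊥bis P6·P5 via (43.915,7.625): [(42.3138, 15.2086) (29.9252, 25.1229) (0, 33.2397) (0, 0) (45.5249, 0)]  |A|=1147.4998
8. ⊥bis P6·P7 via (44.25,5.325): [(44.2395, 6.088) (42.3138, 15.2086) (29.9252, 25.1229) (0, 33.2397) (0, 0) (44.3232, 0)]  |A|=1143.8417
9. ⊥bis P6·P8 via (19.815,19.04): [(44.2395, 6.088) (42.3138, 15.2086) (29.9252, 25.1229) (27.3811, 25.8129) (0, 1.3021) (0, 0) (44.3232, 0)]  |A|=706.5995
10. ⊥bis P6·P9 via (54.335,16.895): [(44.2395, 6.088) (42.3138, 15.2086) (29.9252, 25.1229) (27.3811, 25.8129) (0, 1.3021) (0, 0) (44.3232, 0)]  |A|=706.5995
11. canonical 7-gon: [(44.2395, 6.088) (42.3138, 15.2086) (29.9252, 25.1229) (27.3811, 25.8129) (0, 1.3021) (0, 0) (44.3232, 0)]
12. shoelace: 706.5995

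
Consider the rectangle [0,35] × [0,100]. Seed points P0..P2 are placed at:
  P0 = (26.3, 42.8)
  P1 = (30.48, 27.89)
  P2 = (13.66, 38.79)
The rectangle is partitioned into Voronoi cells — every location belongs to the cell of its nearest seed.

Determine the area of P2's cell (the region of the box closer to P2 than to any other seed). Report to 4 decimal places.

1. box [0,35]×[0,100]: [(0, 0) (35, 0) (35, 100) (0, 100)]
2. ⊥bis P2·P0 via (19.98,40.795): [(0, 0) (32.9221, 0) (1.1974, 100) (0, 100)]  |A|=1705.9743
3. ⊥bis P2·P1 via (22.07,33.34): [(0, 0) (0.4644, 0) (22.2547, 33.625) (1.1974, 100) (0, 100)]  |A|=1160.2802
4. canonical 5-gon: [(0, 0) (0.4644, 0) (22.2547, 33.625) (1.1974, 100) (0, 100)]
5. shoelace: 1160.2802

Area of P2's cell: 1160.2802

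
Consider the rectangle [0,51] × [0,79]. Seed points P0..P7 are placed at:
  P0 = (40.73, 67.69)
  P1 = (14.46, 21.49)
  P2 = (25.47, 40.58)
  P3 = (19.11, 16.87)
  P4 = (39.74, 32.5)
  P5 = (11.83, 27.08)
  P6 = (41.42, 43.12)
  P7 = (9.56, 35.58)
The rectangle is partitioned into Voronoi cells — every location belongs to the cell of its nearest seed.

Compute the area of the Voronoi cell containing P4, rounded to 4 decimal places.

1. box [0,51]×[0,79]: [(0, 0) (51, 0) (51, 79) (0, 79)]
2. ⊥bis P4·P0 via (40.235,50.095): [(0, 51.2269) (0, 0) (51, 0) (51, 49.7921)]  |A|=2575.9865
3. ⊥bis P4·P1 via (27.1,26.995): [(16.7517, 50.7557) (38.8569, 0) (51, 0) (51, 49.7921)]  |A|=1160.813
4. ⊥bis P4·P2 via (32.605,36.54): [(40.2794, 50.0937) (27.1437, 26.8948) (38.8569, 0) (51, 0) (51, 49.7921)]  |A|=883.556
5. ⊥bis P4·P3 via (29.425,24.685): [(40.2794, 50.0937) (27.4033, 27.3534) (48.1272, 0) (51, 0) (51, 49.7921)]  |A|=750.591
6. ⊥bis P4·P5 via (25.785,29.79): [(40.2794, 50.0937) (27.4033, 27.3534) (48.1272, 0) (51, 0) (51, 49.7921)]  |A|=750.591
7. ⊥bis P4·P6 via (40.58,37.81): [(33.9206, 38.8635) (27.4033, 27.3534) (48.1272, 0) (51, 0) (51, 36.1616)]  |A|=573.0342
8. ⊥bis P4·P7 via (24.65,34.04): [(33.9206, 38.8635) (27.4033, 27.3534) (48.1272, 0) (51, 0) (51, 36.1616)]  |A|=573.0342
9. canonical 5-gon: [(33.9206, 38.8635) (27.4033, 27.3534) (48.1272, 0) (51, 0) (51, 36.1616)]
10. shoelace: 573.0342

Area of P4's cell: 573.0342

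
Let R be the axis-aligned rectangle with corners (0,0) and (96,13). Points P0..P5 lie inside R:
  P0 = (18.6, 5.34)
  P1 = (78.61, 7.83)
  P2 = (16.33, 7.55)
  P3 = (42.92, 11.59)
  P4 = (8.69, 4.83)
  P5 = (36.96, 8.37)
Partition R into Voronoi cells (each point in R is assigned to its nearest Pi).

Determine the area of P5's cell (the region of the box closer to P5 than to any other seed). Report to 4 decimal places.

1. box [0,96]×[0,13]: [(0, 0) (96, 0) (96, 13) (0, 13)]
2. ⊥bis P5·P0 via (27.78,6.855): [(28.9113, 0) (96, 0) (96, 13) (26.7659, 13)]  |A|=886.0984
3. ⊥bis P5·P1 via (57.785,8.1): [(28.9113, 0) (57.68, 0) (57.8485, 13) (26.7659, 13)]  |A|=389.0337
4. ⊥bis P5·P2 via (26.645,7.96): [(28.9113, 0) (57.68, 0) (57.8485, 13) (26.7659, 13)]  |A|=389.0337
5. ⊥bis P5·P3 via (39.94,9.98): [(28.9113, 0) (45.3319, 0) (38.3084, 13) (26.7659, 13)]  |A|=181.7601
6. ⊥bis P5·P4 via (22.825,6.6): [(28.9113, 0) (45.3319, 0) (38.3084, 13) (26.7659, 13)]  |A|=181.7601
7. canonical 4-gon: [(28.9113, 0) (45.3319, 0) (38.3084, 13) (26.7659, 13)]
8. shoelace: 181.7601

Area of P5's cell: 181.7601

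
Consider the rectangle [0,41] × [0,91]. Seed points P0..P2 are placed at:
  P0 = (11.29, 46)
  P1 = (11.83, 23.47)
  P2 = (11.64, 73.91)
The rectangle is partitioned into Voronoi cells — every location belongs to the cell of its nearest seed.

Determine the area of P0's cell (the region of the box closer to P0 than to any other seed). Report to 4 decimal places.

1. box [0,41]×[0,91]: [(0, 0) (41, 0) (41, 91) (0, 91)]
2. ⊥bis P0·P1 via (11.56,34.735): [(0, 34.4579) (41, 35.4406) (41, 91) (0, 91)]  |A|=2298.0798
3. ⊥bis P0·P2 via (11.465,59.955): [(0, 60.0988) (0, 34.4579) (41, 35.4406) (41, 59.5846)]  |A|=1020.5894
4. canonical 4-gon: [(0, 60.0988) (0, 34.4579) (41, 35.4406) (41, 59.5846)]
5. shoelace: 1020.5894

Area of P0's cell: 1020.5894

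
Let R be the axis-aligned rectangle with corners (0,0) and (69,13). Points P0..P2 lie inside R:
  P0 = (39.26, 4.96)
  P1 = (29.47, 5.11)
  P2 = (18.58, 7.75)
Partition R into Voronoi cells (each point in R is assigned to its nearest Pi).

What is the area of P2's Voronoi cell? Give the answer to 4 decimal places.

1. box [0,69]×[0,13]: [(0, 0) (69, 0) (69, 13) (0, 13)]
2. ⊥bis P2·P0 via (28.92,6.355): [(0, 0) (28.0626, 0) (29.8165, 13) (0, 13)]  |A|=376.2143
3. ⊥bis P2·P1 via (24.025,6.43): [(0, 0) (22.4662, 0) (25.6177, 13) (0, 13)]  |A|=312.5456
4. canonical 4-gon: [(0, 0) (22.4662, 0) (25.6177, 13) (0, 13)]
5. shoelace: 312.5456

Area of P2's cell: 312.5456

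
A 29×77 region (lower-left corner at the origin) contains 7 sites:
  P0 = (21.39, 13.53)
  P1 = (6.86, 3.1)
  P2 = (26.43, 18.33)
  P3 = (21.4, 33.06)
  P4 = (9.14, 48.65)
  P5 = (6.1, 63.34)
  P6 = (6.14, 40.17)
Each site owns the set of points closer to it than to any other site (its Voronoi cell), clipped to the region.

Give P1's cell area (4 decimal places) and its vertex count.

Area of P1's cell: 266.3558 (4 vertices)

1. box [0,29]×[0,77]: [(0, 0) (29, 0) (29, 77) (0, 77)]
2. ⊥bis P1·P0 via (14.125,8.315): [(0, 27.9925) (0, 0) (20.0937, 0)]  |A|=281.2366
3. ⊥bis P1·P2 via (16.645,10.715): [(0, 27.9925) (0, 0) (20.0937, 0)]  |A|=281.2366
4. ⊥bis P1·P3 via (14.13,18.08): [(3.3654, 23.3042) (0, 24.9375) (0, 0) (20.0937, 0)]  |A|=276.096
5. ⊥bis P1·P4 via (8,25.875): [(3.3654, 23.3042) (0, 24.9375) (0, 0) (20.0937, 0)]  |A|=276.096
6. ⊥bis P1·P5 via (6.48,33.22): [(3.3654, 23.3042) (0, 24.9375) (0, 0) (20.0937, 0)]  |A|=276.096
7. ⊥bis P1·P6 via (6.5,21.635): [(4.5902, 21.5979) (0, 21.5088) (0, 0) (20.0937, 0)]  |A|=266.3558
8. canonical 4-gon: [(4.5902, 21.5979) (0, 21.5088) (0, 0) (20.0937, 0)]
9. shoelace: 266.3558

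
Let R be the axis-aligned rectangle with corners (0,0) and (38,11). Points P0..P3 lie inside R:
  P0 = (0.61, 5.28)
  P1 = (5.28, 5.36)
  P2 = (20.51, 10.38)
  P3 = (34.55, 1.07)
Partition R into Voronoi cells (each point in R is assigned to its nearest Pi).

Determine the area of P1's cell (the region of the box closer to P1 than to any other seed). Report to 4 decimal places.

Area of P1's cell: 118.0769

1. box [0,38]×[0,11]: [(0, 0) (38, 0) (38, 11) (0, 11)]
2. ⊥bis P1·P0 via (2.945,5.32): [(3.0361, 0) (38, 0) (38, 11) (2.8477, 11)]  |A|=385.6389
3. ⊥bis P1·P2 via (12.895,7.87): [(3.0361, 0) (15.4891, 0) (11.8633, 11) (2.8477, 11)]  |A|=118.0769
4. ⊥bis P1·P3 via (19.915,3.215): [(3.0361, 0) (15.4891, 0) (11.8633, 11) (2.8477, 11)]  |A|=118.0769
5. canonical 4-gon: [(3.0361, 0) (15.4891, 0) (11.8633, 11) (2.8477, 11)]
6. shoelace: 118.0769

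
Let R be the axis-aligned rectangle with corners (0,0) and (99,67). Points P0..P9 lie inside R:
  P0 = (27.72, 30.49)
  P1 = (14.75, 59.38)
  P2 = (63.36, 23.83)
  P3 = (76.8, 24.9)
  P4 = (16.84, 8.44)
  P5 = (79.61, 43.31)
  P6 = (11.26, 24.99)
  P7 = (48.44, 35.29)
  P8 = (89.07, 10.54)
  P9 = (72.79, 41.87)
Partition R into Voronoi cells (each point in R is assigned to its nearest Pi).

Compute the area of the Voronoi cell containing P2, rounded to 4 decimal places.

Area of P2's cell: 747.1071

1. box [0,99]×[0,67]: [(0, 0) (99, 0) (99, 67) (0, 67)]
2. ⊥bis P2·P0 via (45.54,27.16): [(40.4646, 0) (99, 0) (99, 67) (52.9848, 67)]  |A|=3502.4419
3. ⊥bis P2·P1 via (39.055,41.605): [(51.3915, 58.4736) (40.4646, 0) (99, 0) (99, 67) (57.6272, 67)]  |A|=3482.6509
4. ⊥bis P2·P3 via (70.08,24.365): [(51.3915, 58.4736) (40.4646, 0) (72.0198, 0) (66.6857, 67) (57.6272, 67)]  |A|=1496.2841
5. ⊥bis P2·P4 via (40.1,16.135): [(51.3915, 58.4736) (42.2598, 9.6065) (45.4379, 0) (72.0198, 0) (66.6857, 67) (57.6272, 67)]  |A|=1472.3965
6. ⊥bis P2·P5 via (71.485,33.57): [(50.0753, 51.4298) (42.2598, 9.6065) (45.4379, 0) (72.0198, 0) (69.1951, 35.4802)]  |A|=1104.2104
7. ⊥bis P2·P6 via (37.31,24.41): [(50.0753, 51.4298) (42.2598, 9.6065) (45.4379, 0) (72.0198, 0) (69.1951, 35.4802)]  |A|=1104.2104
8. ⊥bis P2·P7 via (55.9,29.56): [(63.8635, 39.9278) (42.8019, 12.5073) (42.2598, 9.6065) (45.4379, 0) (72.0198, 0) (69.1951, 35.4802)]  |A|=794.0455
9. ⊥bis P2·P8 via (76.215,17.185): [(63.8635, 39.9278) (42.8019, 12.5073) (42.2598, 9.6065) (45.4379, 0) (67.3317, 0) (71.3941, 7.8588) (69.1951, 35.4802)]  |A|=775.6243
10. ⊥bis P2·P9 via (68.075,32.85): [(61.191, 36.4485) (42.8019, 12.5073) (42.2598, 9.6065) (45.4379, 0) (67.3317, 0) (71.3941, 7.8588) (69.4622, 32.1249)]  |A|=747.1071
11. canonical 7-gon: [(61.191, 36.4485) (42.8019, 12.5073) (42.2598, 9.6065) (45.4379, 0) (67.3317, 0) (71.3941, 7.8588) (69.4622, 32.1249)]
12. shoelace: 747.1071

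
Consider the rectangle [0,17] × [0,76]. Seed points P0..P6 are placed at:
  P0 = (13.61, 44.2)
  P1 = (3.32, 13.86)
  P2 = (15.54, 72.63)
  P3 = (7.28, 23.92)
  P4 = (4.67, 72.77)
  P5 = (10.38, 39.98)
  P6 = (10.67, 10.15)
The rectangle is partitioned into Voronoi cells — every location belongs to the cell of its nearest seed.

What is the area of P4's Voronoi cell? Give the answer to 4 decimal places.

1. box [0,17]×[0,76]: [(0, 0) (17, 0) (17, 76) (0, 76)]
2. ⊥bis P4·P0 via (9.14,58.485): [(0, 55.625) (17, 60.9445) (17, 76) (0, 76)]  |A|=301.1595
3. ⊥bis P4·P1 via (3.995,43.315): [(0, 55.625) (17, 60.9445) (17, 76) (0, 76)]  |A|=301.1595
4. ⊥bis P4·P2 via (10.105,72.7): [(0, 55.625) (9.9251, 58.7307) (10.1475, 76) (0, 76)]  |A|=188.7323
5. ⊥bis P4·P3 via (5.975,48.345): [(0, 55.625) (9.9251, 58.7307) (10.1475, 76) (0, 76)]  |A|=188.7323
6. ⊥bis P4·P5 via (7.525,56.375): [(0, 55.625) (9.9251, 58.7307) (10.1475, 76) (0, 76)]  |A|=188.7323
7. ⊥bis P4·P6 via (7.67,41.46): [(0, 55.625) (9.9251, 58.7307) (10.1475, 76) (0, 76)]  |A|=188.7323
8. canonical 4-gon: [(0, 55.625) (9.9251, 58.7307) (10.1475, 76) (0, 76)]
9. shoelace: 188.7323

Area of P4's cell: 188.7323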